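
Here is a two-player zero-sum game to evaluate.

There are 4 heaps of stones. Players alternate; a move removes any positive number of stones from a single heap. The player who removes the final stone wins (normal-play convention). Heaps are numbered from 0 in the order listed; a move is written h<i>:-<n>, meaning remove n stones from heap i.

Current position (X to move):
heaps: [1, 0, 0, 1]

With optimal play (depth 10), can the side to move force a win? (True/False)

X winning at [(1,0,0,1)]: False

ply 1, X at (1,0,0,1) | h0:-1=-1→(0,0,0,1)*; h3:-1=-1→(1,0,0,0)
ply 2, O at (0,0,0,1) | h3:-1=+1→(0,0,0,0)*
ply 3: (0,0,0,0) is terminal -1 (X); from (1,0,0,1) depth 10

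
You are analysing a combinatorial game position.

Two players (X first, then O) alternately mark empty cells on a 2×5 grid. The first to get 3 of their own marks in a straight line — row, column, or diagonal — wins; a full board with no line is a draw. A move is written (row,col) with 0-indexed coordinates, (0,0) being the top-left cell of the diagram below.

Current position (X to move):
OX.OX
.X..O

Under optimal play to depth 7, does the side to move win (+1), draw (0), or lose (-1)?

ply 1, X at OX.OX/.X..O | (0,2)=+0→OXXOX/.X..O; (1,0)=+0→OX.OX/XX..O; (1,2)=+1→OX.OX/.XX.O*; (1,3)=+0→OX.OX/.X.XO
ply 2, O at OX.OX/.XX.O | (0,2)=-1→OXOOX/.XX.O*; (1,0)=-1→OX.OX/OXX.O; (1,3)=-1→OX.OX/.XXOO
ply 3, X at OXOOX/.XX.O | (1,0)=+1→OXOOX/XXX.O*; (1,3)=+1→OXOOX/.XXXO
ply 4: OXOOX/XXX.O is terminal -1 (O); from OX.OX/.X..O depth 7

value(OX.OX/.X..O, X) = +1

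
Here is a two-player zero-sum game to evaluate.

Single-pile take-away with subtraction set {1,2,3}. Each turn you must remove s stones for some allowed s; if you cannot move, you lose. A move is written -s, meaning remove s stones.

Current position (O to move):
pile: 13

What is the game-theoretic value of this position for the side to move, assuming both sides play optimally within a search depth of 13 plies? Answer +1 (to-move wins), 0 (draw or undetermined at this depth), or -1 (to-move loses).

value(13, O) = +1

p1 O@[13]: -1[12]+1* -2[11]-1 -3[10]-1
p2 X@[12]: -1[11]-1* -2[10]-1 -3[9]-1
p3 O@[11]: -1[10]-1 -2[9]-1 -3[8]+1*
p4 X@[8]: -1[7]-1* -2[6]-1 -3[5]-1
p5 O@[7]: -1[6]-1 -2[5]-1 -3[4]+1*
p6 X@[4]: -1[3]-1* -2[2]-1 -3[1]-1
p7 O@[3]: -1[2]-1 -2[1]-1 -3[0]+1*
p8 X@[0] terminal -1; root [13] d13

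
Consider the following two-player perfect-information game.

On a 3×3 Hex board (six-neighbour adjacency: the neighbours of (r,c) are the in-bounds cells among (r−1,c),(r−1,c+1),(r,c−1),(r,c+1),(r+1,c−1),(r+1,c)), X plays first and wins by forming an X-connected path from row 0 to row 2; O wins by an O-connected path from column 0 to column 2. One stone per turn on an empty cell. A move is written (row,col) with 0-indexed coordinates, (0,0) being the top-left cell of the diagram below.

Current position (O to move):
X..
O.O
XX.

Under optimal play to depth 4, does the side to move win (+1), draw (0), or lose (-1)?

[X../O.O/XX.] O move#1: (0,1):+1/XO./O.O/XX.*, (0,2):+1/X.O/O.O/XX., (1,1):+1/X../OOO/XX., (2,2):-1/X../O.O/XXO
[XO./O.O/XX.] X move#2: (0,2):-1/XOX/O.O/XX.*, (1,1):-1/XO./OXO/XX., (2,2):-1/XO./O.O/XXX
[XOX/O.O/XX.] O move#3: (1,1):+1/XOX/OOO/XX.*, (2,2):-1/XOX/O.O/XXO
[XOX/OOO/XX.] end (terminal -1, X#4); searched X../O.O/XX. to 4

value(X../O.O/XX., O) = +1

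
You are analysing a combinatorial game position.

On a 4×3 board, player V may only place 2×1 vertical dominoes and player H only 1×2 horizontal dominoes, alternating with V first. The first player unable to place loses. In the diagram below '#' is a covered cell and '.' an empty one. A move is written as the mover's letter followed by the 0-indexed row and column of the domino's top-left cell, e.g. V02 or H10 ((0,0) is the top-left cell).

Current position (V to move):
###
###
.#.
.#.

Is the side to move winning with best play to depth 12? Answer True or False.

V winning at [###/###/.#./.#.]: True

ply 1, V at ###/###/.#./.#. | V20=+1→###/###/##./##.*; V22=+1→###/###/.##/.##
ply 2: ###/###/##./##. is terminal -1 (H); from ###/###/.#./.#. depth 12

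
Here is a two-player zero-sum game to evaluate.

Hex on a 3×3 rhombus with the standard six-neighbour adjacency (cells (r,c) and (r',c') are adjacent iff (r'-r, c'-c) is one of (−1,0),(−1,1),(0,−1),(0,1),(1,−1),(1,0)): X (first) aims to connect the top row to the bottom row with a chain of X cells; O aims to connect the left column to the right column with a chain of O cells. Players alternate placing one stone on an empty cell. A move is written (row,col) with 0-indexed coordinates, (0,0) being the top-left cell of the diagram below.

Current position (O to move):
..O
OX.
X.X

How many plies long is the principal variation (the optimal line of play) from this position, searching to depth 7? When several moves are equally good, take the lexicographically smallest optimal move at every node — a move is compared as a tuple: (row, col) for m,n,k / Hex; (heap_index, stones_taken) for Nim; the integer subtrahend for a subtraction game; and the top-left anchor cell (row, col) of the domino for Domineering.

PV length from [..O/OX./X.X]: 1 ply

[..O/OX./X.X] O move#1: (0,0):-1/O.O/OX./X.X, (0,1):+1/.OO/OX./X.X*, (1,2):-1/..O/OXO/X.X, (2,1):-1/..O/OX./XOX
[.OO/OX./X.X] end (terminal -1, X#2); searched ..O/OX./X.X to 7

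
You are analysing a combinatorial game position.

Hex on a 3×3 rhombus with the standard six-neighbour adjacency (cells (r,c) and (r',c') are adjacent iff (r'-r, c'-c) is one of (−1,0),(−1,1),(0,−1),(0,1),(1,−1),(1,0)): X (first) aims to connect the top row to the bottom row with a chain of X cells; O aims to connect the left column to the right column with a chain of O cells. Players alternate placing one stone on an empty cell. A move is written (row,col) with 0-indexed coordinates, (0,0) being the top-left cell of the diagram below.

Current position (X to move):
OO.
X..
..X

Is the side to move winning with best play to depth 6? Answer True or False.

X winning at [OO./X../..X]: True

p1 X@[OO./X../..X]: (0,2)[OOX/X../..X]+1* (1,1)[OO./XX./..X]-1 (1,2)[OO./X.X/..X]-1 (2,0)[OO./X../X.X]-1 (2,1)[OO./X../.XX]-1
p2 O@[OOX/X../..X]: (1,1)[OOX/XO./..X]-1* (1,2)[OOX/X.O/..X]-1 (2,0)[OOX/X../O.X]-1 (2,1)[OOX/X../.OX]-1
p3 X@[OOX/XO./..X]: (1,2)[OOX/XOX/..X]+1* (2,0)[OOX/XO./X.X]-1 (2,1)[OOX/XO./.XX]-1
p4 O@[OOX/XOX/..X] terminal -1; root [OO./X../..X] d6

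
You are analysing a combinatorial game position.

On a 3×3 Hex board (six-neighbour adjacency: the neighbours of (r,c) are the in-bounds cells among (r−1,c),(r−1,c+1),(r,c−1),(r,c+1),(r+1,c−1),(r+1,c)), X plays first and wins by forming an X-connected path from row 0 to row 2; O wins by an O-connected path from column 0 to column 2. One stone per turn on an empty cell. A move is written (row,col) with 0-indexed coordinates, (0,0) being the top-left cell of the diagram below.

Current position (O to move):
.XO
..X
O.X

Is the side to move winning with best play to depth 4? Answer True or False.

[.XO/..X/O.X] O move#1: (0,0):-1/OXO/..X/O.X, (1,0):-1/.XO/O.X/O.X, (1,1):+1/.XO/.OX/O.X*, (2,1):-1/.XO/..X/OOX
[.XO/.OX/O.X] end (terminal -1, X#2); searched .XO/..X/O.X to 4

O winning at [.XO/..X/O.X]: True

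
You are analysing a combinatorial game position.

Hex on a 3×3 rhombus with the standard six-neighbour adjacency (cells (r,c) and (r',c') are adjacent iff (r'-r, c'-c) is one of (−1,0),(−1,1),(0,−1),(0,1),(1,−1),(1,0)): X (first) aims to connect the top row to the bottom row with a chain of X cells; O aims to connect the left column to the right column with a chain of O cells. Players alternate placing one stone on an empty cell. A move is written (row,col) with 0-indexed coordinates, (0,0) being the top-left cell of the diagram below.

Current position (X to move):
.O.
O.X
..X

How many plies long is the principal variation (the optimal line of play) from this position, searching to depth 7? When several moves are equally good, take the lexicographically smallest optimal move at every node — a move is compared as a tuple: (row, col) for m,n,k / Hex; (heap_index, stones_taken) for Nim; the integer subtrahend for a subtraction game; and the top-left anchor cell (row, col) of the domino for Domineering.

p1 X@[.O./O.X/..X]: (0,0)[XO./O.X/..X]-1 (0,2)[.OX/O.X/..X]+1* (1,1)[.O./OXX/..X]-1 (2,0)[.O./O.X/X.X]-1 (2,1)[.O./O.X/.XX]-1
p2 O@[.OX/O.X/..X] terminal -1; root [.O./O.X/..X] d7

PV length from [.O./O.X/..X]: 1 ply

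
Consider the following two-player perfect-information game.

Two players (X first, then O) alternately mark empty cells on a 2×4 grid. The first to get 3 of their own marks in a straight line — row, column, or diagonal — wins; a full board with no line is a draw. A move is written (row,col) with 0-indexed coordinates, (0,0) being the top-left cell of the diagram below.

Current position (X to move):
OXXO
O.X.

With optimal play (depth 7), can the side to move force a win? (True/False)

X winning at [OXXO/O.X.]: False

[OXXO/O.X.] X move#1: (1,1):+0/OXXO/OXX.*, (1,3):+0/OXXO/O.XX
[OXXO/OXX.] O move#2: (1,3):+0/OXXO/OXXO*
[OXXO/OXXO] end (terminal +0, X#3); searched OXXO/O.X. to 7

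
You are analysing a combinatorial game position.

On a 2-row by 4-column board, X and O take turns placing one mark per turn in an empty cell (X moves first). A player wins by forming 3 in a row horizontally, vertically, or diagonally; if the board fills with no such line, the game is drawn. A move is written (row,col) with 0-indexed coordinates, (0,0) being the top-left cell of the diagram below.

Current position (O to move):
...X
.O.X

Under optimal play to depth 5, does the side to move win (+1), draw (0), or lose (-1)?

value(...X/.O.X, O) = 0

ply 1, O at ...X/.O.X | (0,0)=+0→O..X/.O.X*; (0,1)=+0→.O.X/.O.X; (0,2)=+0→..OX/.O.X; (1,0)=+0→...X/OO.X; (1,2)=+0→...X/.OOX
ply 2, X at O..X/.O.X | (0,1)=+0→OX.X/.O.X*; (0,2)=+0→O.XX/.O.X; (1,0)=+0→O..X/XO.X; (1,2)=+0→O..X/.OXX
ply 3, O at OX.X/.O.X | (0,2)=+0→OXOX/.O.X*; (1,0)=-1→OX.X/OO.X; (1,2)=-1→OX.X/.OOX
ply 4, X at OXOX/.O.X | (1,0)=+0→OXOX/XO.X*; (1,2)=+0→OXOX/.OXX
ply 5, O at OXOX/XO.X | (1,2)=+0→OXOX/XOOX*
ply 6: OXOX/XOOX is terminal +0 (X); from ...X/.O.X depth 5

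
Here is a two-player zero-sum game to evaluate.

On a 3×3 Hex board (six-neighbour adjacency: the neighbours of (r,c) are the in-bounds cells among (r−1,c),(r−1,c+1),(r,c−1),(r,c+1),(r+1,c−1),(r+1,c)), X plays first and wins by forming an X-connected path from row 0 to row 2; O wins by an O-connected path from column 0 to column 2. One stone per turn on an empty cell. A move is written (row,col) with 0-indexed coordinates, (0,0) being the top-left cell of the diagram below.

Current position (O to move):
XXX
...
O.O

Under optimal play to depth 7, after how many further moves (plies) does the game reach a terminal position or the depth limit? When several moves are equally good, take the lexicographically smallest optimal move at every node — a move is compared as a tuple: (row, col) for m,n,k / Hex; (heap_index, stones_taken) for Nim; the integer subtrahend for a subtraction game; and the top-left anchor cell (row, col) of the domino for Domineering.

[XXX/.../O.O] O move#1: (1,0):-1/XXX/O../O.O, (1,1):+1/XXX/.O./O.O*, (1,2):+1/XXX/..O/O.O, (2,1):+1/XXX/.../OOO
[XXX/.O./O.O] X move#2: (1,0):-1/XXX/XO./O.O*, (1,2):-1/XXX/.OX/O.O, (2,1):-1/XXX/.O./OXO
[XXX/XO./O.O] O move#3: (1,2):+1/XXX/XOO/O.O*, (2,1):+1/XXX/XO./OOO
[XXX/XOO/O.O] end (terminal -1, X#4); searched XXX/.../O.O to 7

PV length from [XXX/.../O.O]: 3 plies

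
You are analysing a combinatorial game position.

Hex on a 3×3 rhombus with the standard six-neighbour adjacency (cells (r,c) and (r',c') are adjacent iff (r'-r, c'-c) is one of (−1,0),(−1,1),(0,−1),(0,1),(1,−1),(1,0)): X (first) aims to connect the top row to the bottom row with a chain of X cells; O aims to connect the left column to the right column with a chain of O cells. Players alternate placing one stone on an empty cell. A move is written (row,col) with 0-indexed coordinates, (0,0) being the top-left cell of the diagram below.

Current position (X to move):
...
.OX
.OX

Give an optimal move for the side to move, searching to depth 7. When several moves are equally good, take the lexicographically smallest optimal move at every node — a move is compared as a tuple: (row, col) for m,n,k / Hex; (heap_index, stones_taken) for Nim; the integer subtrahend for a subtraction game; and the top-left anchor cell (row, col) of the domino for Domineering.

X's best at [.../.OX/.OX]: (0,2)

[.../.OX/.OX] X move#1: (0,0):-1/X../.OX/.OX, (0,1):-1/.X./.OX/.OX, (0,2):+1/..X/.OX/.OX*, (1,0):+1/.../XOX/.OX, (2,0):+1/.../.OX/XOX
[..X/.OX/.OX] end (terminal -1, O#2); searched .../.OX/.OX to 7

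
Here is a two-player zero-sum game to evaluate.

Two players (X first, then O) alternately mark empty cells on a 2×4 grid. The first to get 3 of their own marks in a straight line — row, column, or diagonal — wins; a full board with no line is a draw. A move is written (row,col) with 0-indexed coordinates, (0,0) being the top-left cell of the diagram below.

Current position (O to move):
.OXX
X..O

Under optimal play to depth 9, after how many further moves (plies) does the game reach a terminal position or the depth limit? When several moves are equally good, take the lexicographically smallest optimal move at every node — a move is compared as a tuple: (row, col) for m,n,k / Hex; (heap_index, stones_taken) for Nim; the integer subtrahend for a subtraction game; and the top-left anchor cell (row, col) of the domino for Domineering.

PV length from [.OXX/X..O]: 3 plies

[.OXX/X..O] O move#1: (0,0):+0/OOXX/X..O*, (1,1):+0/.OXX/XO.O, (1,2):+0/.OXX/X.OO
[OOXX/X..O] X move#2: (1,1):+0/OOXX/XX.O*, (1,2):+0/OOXX/X.XO
[OOXX/XX.O] O move#3: (1,2):+0/OOXX/XXOO*
[OOXX/XXOO] end (terminal +0, X#4); searched .OXX/X..O to 9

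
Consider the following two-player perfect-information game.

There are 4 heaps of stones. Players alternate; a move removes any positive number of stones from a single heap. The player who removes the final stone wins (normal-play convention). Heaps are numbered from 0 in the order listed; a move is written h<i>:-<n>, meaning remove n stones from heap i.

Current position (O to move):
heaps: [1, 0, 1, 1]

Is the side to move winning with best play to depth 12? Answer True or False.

O winning at [(1,0,1,1)]: True

p1 O@[(1,0,1,1)]: h0:-1[(0,0,1,1)]+1* h2:-1[(1,0,0,1)]+1 h3:-1[(1,0,1,0)]+1
p2 X@[(0,0,1,1)]: h2:-1[(0,0,0,1)]-1* h3:-1[(0,0,1,0)]-1
p3 O@[(0,0,0,1)]: h3:-1[(0,0,0,0)]+1*
p4 X@[(0,0,0,0)] terminal -1; root [(1,0,1,1)] d12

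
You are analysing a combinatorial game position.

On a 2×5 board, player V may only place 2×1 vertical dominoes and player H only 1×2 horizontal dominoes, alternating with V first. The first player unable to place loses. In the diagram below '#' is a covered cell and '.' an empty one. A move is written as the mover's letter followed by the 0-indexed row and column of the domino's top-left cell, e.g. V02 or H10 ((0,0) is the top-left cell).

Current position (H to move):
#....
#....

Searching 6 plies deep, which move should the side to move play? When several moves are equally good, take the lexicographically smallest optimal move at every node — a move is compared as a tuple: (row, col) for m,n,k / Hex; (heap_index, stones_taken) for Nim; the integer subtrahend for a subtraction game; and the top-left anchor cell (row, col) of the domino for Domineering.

H's best at [#..../#....]: H02

ply 1, H at #..../#.... | H01=-1→###../#....; H02=+1→#.##./#....*; H03=-1→#..##/#....; H11=-1→#..../###..; H12=+1→#..../#.##.; H13=-1→#..../#..##
ply 2, V at #.##./#.... | V01=-1→####./##...*; V04=-1→#.###/#...#
ply 3, H at ####./##... | H12=-1→####./####.; H13=+1→####./##.##*
ply 4: ####./##.## is terminal -1 (V); from #..../#.... depth 6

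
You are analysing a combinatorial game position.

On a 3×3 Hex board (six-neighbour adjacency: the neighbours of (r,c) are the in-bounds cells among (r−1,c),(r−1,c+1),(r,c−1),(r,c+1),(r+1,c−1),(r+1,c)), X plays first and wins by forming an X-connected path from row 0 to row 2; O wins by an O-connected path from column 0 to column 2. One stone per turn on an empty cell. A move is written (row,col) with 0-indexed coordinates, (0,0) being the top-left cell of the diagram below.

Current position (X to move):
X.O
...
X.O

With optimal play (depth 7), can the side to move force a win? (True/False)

ply 1, X at X.O/.../X.O | (0,1)=+1→XXO/.../X.O*; (1,0)=+1→X.O/X../X.O; (1,1)=+1→X.O/.X./X.O; (1,2)=-1→X.O/..X/X.O; (2,1)=-1→X.O/.../XXO
ply 2, O at XXO/.../X.O | (1,0)=-1→XXO/O../X.O*; (1,1)=-1→XXO/.O./X.O; (1,2)=-1→XXO/..O/X.O; (2,1)=-1→XXO/.../XOO
ply 3, X at XXO/O../X.O | (1,1)=+1→XXO/OX./X.O*; (1,2)=-1→XXO/O.X/X.O; (2,1)=-1→XXO/O../XXO
ply 4: XXO/OX./X.O is terminal -1 (O); from X.O/.../X.O depth 7

X winning at [X.O/.../X.O]: True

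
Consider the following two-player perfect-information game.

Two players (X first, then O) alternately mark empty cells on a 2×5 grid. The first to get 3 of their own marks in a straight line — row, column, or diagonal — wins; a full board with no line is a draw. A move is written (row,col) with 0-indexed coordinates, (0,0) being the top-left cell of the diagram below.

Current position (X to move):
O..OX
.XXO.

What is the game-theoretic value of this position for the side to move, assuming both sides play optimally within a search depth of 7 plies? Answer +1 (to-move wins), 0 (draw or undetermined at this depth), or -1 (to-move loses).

value(O..OX/.XXO., X) = +1

p1 X@[O..OX/.XXO.]: (0,1)[OX.OX/.XXO.]+0 (0,2)[O.XOX/.XXO.]+0 (1,0)[O..OX/XXXO.]+1* (1,4)[O..OX/.XXOX]+0
p2 O@[O..OX/XXXO.] terminal -1; root [O..OX/.XXO.] d7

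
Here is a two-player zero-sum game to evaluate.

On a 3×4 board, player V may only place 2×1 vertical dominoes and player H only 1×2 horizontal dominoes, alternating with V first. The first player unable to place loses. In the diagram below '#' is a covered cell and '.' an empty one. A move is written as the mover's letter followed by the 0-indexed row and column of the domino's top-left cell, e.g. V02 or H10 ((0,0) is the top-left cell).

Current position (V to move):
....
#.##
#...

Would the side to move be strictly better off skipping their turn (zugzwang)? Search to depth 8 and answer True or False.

p1 V@[..../#.##/#...]: V01[.#../####/#...]-1* V11[..../####/##..]-1
p2 H@[.#../####/#...]: H02[.###/####/#...]+1* H21[.#../####/###.]+1 H22[.#../####/#.##]+1
p3 V@[.###/####/#...] terminal -1; root [..../#.##/#...] d8
if V skipped the turn, H would face:
~ p1 H@[..../#.##/#...]: H00[##../#.##/#...]+1* H01[.##./#.##/#...]+1 H02[..##/#.##/#...]+1 H21[..../#.##/###.]+1 H22[..../#.##/#.##]+1
~ p2 V@[##../#.##/#...]: V11[##../####/##..]-1*
~ p3 H@[##../####/##..]: H02[####/####/##..]+1* H22[##../####/####]+1
~ p4 V@[####/####/##..] terminal -1; root [..../#.##/#...] d8
compare (V): move=-1 vs pass=-1

zugzwang(..../#.##/#..., V) = False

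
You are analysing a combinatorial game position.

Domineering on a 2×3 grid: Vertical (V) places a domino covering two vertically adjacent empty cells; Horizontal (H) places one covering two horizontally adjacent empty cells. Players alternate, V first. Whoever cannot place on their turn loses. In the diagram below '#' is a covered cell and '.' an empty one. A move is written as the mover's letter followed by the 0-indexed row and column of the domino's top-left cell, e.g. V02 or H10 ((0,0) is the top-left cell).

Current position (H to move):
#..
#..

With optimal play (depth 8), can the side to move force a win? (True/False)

H winning at [#../#..]: True

ply 1, H at #../#.. | H01=+1→###/#..*; H11=+1→#../###
ply 2: ###/#.. is terminal -1 (V); from #../#.. depth 8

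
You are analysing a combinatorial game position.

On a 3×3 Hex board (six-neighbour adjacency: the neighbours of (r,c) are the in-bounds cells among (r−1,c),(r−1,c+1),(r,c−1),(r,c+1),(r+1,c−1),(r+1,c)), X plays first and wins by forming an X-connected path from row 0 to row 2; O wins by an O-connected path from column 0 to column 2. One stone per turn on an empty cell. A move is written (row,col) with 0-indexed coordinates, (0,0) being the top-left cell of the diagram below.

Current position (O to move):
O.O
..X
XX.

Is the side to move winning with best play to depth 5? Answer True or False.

O winning at [O.O/..X/XX.]: True

p1 O@[O.O/..X/XX.]: (0,1)[OOO/..X/XX.]+1* (1,0)[O.O/O.X/XX.]+1 (1,1)[O.O/.OX/XX.]+1 (2,2)[O.O/..X/XXO]-1
p2 X@[OOO/..X/XX.] terminal -1; root [O.O/..X/XX.] d5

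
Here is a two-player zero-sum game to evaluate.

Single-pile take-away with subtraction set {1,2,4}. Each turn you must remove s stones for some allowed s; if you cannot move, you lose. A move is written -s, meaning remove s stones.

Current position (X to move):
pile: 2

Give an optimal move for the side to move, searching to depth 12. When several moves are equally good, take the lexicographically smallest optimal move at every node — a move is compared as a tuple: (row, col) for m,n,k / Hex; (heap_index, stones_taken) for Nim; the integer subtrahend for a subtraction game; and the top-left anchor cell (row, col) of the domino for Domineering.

[2] X move#1: -1:-1/1, -2:+1/0*
[0] end (terminal -1, O#2); searched 2 to 12

X's best at [2]: -2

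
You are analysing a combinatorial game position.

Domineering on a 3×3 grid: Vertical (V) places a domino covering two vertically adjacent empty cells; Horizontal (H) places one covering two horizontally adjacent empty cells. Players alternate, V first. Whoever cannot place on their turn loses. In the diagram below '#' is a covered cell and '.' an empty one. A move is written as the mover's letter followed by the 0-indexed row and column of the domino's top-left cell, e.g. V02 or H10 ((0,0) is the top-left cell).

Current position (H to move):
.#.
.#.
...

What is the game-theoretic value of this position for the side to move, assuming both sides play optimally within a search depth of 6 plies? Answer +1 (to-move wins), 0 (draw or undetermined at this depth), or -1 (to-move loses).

p1 H@[.#./.#./...]: H20[.#./.#./##.]-1* H21[.#./.#./.##]-1
p2 V@[.#./.#./##.]: V00[##./##./##.]+1* V02[.##/.##/##.]+1 V12[.#./.##/###]+1
p3 H@[##./##./##.] terminal -1; root [.#./.#./...] d6

value(.#./.#./..., H) = -1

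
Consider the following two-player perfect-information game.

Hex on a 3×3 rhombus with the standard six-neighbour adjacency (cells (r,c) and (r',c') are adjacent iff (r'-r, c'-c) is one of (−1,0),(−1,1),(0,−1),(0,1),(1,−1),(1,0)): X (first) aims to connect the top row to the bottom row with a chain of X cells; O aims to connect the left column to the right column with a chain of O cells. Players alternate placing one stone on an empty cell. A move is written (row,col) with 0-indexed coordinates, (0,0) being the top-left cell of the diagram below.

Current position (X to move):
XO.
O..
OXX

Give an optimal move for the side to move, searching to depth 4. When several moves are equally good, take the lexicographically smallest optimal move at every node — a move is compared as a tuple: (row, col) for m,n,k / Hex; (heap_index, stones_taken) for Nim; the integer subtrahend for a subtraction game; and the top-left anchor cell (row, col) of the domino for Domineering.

p1 X@[XO./O../OXX]: (0,2)[XOX/O../OXX]+1* (1,1)[XO./OX./OXX]-1 (1,2)[XO./O.X/OXX]-1
p2 O@[XOX/O../OXX]: (1,1)[XOX/OO./OXX]-1* (1,2)[XOX/O.O/OXX]-1
p3 X@[XOX/OO./OXX]: (1,2)[XOX/OOX/OXX]+1*
p4 O@[XOX/OOX/OXX] terminal -1; root [XO./O../OXX] d4

X's best at [XO./O../OXX]: (0,2)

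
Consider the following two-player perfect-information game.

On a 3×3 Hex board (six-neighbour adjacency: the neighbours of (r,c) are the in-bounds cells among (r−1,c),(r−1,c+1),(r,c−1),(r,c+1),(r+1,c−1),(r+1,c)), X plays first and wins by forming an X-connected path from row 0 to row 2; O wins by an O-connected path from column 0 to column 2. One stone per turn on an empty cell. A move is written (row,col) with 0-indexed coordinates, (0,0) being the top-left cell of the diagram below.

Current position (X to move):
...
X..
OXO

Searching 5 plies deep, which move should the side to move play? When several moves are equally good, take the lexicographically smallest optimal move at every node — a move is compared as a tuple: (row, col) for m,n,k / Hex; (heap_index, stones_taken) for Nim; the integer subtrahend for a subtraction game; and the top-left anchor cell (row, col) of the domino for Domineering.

X's best at [.../X../OXO]: (0,2)

[.../X../OXO] X move#1: (0,0):-1/X../X../OXO, (0,1):-1/.X./X../OXO, (0,2):+1/..X/X../OXO*, (1,1):+1/.../XX./OXO, (1,2):+1/.../X.X/OXO
[..X/X../OXO] O move#2: (0,0):-1/O.X/X../OXO*, (0,1):-1/.OX/X../OXO, (1,1):-1/..X/XO./OXO, (1,2):-1/..X/X.O/OXO
[O.X/X../OXO] X move#3: (0,1):+1/OXX/X../OXO*, (1,1):+1/O.X/XX./OXO, (1,2):+1/O.X/X.X/OXO
[OXX/X../OXO] O move#4: (1,1):-1/OXX/XO./OXO*, (1,2):-1/OXX/X.O/OXO
[OXX/XO./OXO] X move#5: (1,2):+1/OXX/XOX/OXO*
[OXX/XOX/OXO] end (terminal -1, O#6); searched .../X../OXO to 5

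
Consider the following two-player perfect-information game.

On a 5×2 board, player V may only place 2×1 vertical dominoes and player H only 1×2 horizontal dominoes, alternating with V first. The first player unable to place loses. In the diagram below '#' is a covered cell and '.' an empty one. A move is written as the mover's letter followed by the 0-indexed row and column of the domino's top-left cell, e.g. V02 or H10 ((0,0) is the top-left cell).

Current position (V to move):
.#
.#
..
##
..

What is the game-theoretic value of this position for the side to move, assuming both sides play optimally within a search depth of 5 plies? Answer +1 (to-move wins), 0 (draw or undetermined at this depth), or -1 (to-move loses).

value(.#/.#/../##/.., V) = -1

p1 V@[.#/.#/../##/..]: V00[##/##/../##/..]-1* V10[.#/##/#./##/..]-1
p2 H@[##/##/../##/..]: H20[##/##/##/##/..]+1* H40[##/##/../##/##]+1
p3 V@[##/##/##/##/..] terminal -1; root [.#/.#/../##/..] d5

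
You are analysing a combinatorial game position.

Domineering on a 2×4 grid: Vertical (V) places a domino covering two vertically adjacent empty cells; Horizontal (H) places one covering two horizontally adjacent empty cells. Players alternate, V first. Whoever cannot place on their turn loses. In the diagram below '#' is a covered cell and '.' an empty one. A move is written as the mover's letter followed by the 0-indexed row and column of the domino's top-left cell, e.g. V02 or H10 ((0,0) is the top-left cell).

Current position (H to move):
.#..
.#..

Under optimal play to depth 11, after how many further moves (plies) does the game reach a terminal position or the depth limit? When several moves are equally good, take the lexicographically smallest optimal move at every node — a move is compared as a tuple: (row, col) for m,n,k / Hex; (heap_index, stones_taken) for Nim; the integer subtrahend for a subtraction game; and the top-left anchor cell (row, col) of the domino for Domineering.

ply 1, H at .#../.#.. | H02=+1→.###/.#..*; H12=+1→.#../.###
ply 2, V at .###/.#.. | V00=-1→####/##..*
ply 3, H at ####/##.. | H12=+1→####/####*
ply 4: ####/#### is terminal -1 (V); from .#../.#.. depth 11

PV length from [.#../.#..]: 3 plies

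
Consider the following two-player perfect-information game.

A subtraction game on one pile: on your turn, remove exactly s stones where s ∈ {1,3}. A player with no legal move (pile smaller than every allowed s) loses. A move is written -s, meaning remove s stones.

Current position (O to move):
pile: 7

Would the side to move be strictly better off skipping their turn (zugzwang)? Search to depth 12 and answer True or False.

ply 1, O at 7 | -1=+1→6*; -3=+1→4
ply 2, X at 6 | -1=-1→5*; -3=-1→3
ply 3, O at 5 | -1=+1→4*; -3=+1→2
ply 4, X at 4 | -1=-1→3*; -3=-1→1
ply 5, O at 3 | -1=+1→2*; -3=+1→0
ply 6, X at 2 | -1=-1→1*
ply 7, O at 1 | -1=+1→0*
ply 8: 0 is terminal -1 (X); from 7 depth 12
pass branch (X moves first from the same position):
  | ply 1, X at 7 | -1=+1→6*; -3=+1→4
  | ply 2, O at 6 | -1=-1→5*; -3=-1→3
  | ply 3, X at 5 | -1=+1→4*; -3=+1→2
  | ply 4, O at 4 | -1=-1→3*; -3=-1→1
  | ply 5, X at 3 | -1=+1→2*; -3=+1→0
  | ply 6, O at 2 | -1=-1→1*
  | ply 7, X at 1 | -1=+1→0*
  | ply 8: 0 is terminal -1 (O); from 7 depth 12
O moving scores +1; O passing scores -1

zugzwang(7, O) = False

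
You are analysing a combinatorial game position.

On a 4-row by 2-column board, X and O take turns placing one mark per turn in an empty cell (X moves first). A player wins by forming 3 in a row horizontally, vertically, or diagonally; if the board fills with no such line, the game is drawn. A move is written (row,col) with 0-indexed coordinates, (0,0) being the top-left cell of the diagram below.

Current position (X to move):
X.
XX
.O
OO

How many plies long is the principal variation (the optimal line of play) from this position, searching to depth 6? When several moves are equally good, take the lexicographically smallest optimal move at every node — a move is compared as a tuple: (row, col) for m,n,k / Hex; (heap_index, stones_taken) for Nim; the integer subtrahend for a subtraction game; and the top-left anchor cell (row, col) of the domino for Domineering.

ply 1, X at X./XX/.O/OO | (0,1)=+0→XX/XX/.O/OO; (2,0)=+1→X./XX/XO/OO*
ply 2: X./XX/XO/OO is terminal -1 (O); from X./XX/.O/OO depth 6

PV length from [X./XX/.O/OO]: 1 ply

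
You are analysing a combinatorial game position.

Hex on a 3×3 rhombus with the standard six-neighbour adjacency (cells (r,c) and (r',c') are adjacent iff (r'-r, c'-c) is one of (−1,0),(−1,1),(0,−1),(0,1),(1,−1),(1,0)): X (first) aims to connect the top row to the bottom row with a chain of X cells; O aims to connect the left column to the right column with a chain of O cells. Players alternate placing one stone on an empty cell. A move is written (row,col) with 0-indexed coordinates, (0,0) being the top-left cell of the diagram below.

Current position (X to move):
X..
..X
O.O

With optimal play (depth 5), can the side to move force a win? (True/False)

X winning at [X../..X/O.O]: True

ply 1, X at X../..X/O.O | (0,1)=-1→XX./..X/O.O; (0,2)=-1→X.X/..X/O.O; (1,0)=-1→X../X.X/O.O; (1,1)=-1→X../.XX/O.O; (2,1)=+1→X../..X/OXO*
ply 2, O at X../..X/OXO | (0,1)=-1→XO./..X/OXO*; (0,2)=-1→X.O/..X/OXO; (1,0)=-1→X../O.X/OXO; (1,1)=-1→X../.OX/OXO
ply 3, X at XO./..X/OXO | (0,2)=+1→XOX/..X/OXO*; (1,0)=+1→XO./X.X/OXO; (1,1)=+1→XO./.XX/OXO
ply 4: XOX/..X/OXO is terminal -1 (O); from X../..X/O.O depth 5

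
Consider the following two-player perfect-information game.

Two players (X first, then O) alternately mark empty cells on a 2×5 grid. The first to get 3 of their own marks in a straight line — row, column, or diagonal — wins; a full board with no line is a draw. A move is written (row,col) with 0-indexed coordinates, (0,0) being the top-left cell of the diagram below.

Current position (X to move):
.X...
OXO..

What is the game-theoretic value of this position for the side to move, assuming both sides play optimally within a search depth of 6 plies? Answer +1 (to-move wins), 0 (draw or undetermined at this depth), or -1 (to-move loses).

[.X.../OXO..] X move#1: (0,0):+0/XX.../OXO.., (0,2):+1/.XX../OXO..*, (0,3):+0/.X.X./OXO.., (0,4):+0/.X..X/OXO.., (1,3):+0/.X.../OXOX., (1,4):+0/.X.../OXO.X
[.XX../OXO..] O move#2: (0,0):-1/OXX../OXO..*, (0,3):-1/.XXO./OXO.., (0,4):-1/.XX.O/OXO.., (1,3):-1/.XX../OXOO., (1,4):-1/.XX../OXO.O
[OXX../OXO..] X move#3: (0,3):+1/OXXX./OXO..*, (0,4):+0/OXX.X/OXO.., (1,3):+0/OXX../OXOX., (1,4):+0/OXX../OXO.X
[OXXX./OXO..] end (terminal -1, O#4); searched .X.../OXO.. to 6

value(.X.../OXO.., X) = +1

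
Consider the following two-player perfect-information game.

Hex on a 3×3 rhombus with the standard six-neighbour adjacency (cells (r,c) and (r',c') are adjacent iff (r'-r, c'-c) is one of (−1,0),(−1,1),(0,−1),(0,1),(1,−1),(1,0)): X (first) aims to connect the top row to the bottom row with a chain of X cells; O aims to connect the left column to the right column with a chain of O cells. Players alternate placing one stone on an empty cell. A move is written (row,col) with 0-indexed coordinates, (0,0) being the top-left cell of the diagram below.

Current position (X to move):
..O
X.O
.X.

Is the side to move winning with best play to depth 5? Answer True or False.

X winning at [..O/X.O/.X.]: True

p1 X@[..O/X.O/.X.]: (0,0)[X.O/X.O/.X.]+1* (0,1)[.XO/X.O/.X.]+1 (1,1)[..O/XXO/.X.]+1 (2,0)[..O/X.O/XX.]+1 (2,2)[..O/X.O/.XX]+1
p2 O@[X.O/X.O/.X.]: (0,1)[XOO/X.O/.X.]-1* (1,1)[X.O/XOO/.X.]-1 (2,0)[X.O/X.O/OX.]-1 (2,2)[X.O/X.O/.XO]-1
p3 X@[XOO/X.O/.X.]: (1,1)[XOO/XXO/.X.]+1* (2,0)[XOO/X.O/XX.]+1 (2,2)[XOO/X.O/.XX]+1
p4 O@[XOO/XXO/.X.] terminal -1; root [..O/X.O/.X.] d5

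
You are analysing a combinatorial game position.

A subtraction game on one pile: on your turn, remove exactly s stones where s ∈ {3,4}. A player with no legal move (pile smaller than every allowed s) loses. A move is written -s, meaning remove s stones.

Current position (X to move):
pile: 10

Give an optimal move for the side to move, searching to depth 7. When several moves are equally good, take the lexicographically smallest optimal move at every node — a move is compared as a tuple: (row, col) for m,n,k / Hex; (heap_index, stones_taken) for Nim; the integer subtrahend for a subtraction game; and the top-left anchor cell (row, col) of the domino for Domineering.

X's best at [10]: -3

ply 1, X at 10 | -3=+1→7*; -4=-1→6
ply 2, O at 7 | -3=-1→4*; -4=-1→3
ply 3, X at 4 | -3=+1→1*; -4=+1→0
ply 4: 1 is terminal -1 (O); from 10 depth 7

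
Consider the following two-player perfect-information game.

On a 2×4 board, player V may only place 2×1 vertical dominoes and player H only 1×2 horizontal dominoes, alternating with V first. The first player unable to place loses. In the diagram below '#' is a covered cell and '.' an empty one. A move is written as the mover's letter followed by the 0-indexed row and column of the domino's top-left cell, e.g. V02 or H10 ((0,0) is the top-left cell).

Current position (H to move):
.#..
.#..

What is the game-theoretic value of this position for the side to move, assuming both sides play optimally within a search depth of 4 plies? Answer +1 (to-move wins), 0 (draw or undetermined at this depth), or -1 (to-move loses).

p1 H@[.#../.#..]: H02[.###/.#..]+1* H12[.#../.###]+1
p2 V@[.###/.#..]: V00[####/##..]-1*
p3 H@[####/##..]: H12[####/####]+1*
p4 V@[####/####] terminal -1; root [.#../.#..] d4

value(.#../.#.., H) = +1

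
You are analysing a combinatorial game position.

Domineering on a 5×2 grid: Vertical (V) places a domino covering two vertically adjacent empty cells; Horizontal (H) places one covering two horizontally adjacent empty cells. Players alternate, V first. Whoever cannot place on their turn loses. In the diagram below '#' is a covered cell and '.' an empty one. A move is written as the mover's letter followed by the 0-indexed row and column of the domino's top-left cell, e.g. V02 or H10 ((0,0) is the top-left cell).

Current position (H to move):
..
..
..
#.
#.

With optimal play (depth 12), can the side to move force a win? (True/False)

[../../../#./#.] H move#1: H00:-1/##/../../#./#., H10:+1/../##/../#./#.*, H20:-1/../../##/#./#.
[../##/../#./#.] V move#2: V21:-1/../##/.#/##/#.*, V31:-1/../##/../##/##
[../##/.#/##/#.] H move#3: H00:+1/##/##/.#/##/#.*
[##/##/.#/##/#.] end (terminal -1, V#4); searched ../../../#./#. to 12

H winning at [../../../#./#.]: True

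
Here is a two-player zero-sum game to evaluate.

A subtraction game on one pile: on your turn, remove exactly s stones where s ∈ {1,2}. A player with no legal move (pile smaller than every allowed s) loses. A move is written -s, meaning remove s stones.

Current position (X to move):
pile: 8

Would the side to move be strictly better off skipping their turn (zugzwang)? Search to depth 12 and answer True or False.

ply 1, X at 8 | -1=-1→7; -2=+1→6*
ply 2, O at 6 | -1=-1→5*; -2=-1→4
ply 3, X at 5 | -1=-1→4; -2=+1→3*
ply 4, O at 3 | -1=-1→2*; -2=-1→1
ply 5, X at 2 | -1=-1→1; -2=+1→0*
ply 6: 0 is terminal -1 (O); from 8 depth 12
pass branch (O moves first from the same position):
  | ply 1, O at 8 | -1=-1→7; -2=+1→6*
  | ply 2, X at 6 | -1=-1→5*; -2=-1→4
  | ply 3, O at 5 | -1=-1→4; -2=+1→3*
  | ply 4, X at 3 | -1=-1→2*; -2=-1→1
  | ply 5, O at 2 | -1=-1→1; -2=+1→0*
  | ply 6: 0 is terminal -1 (X); from 8 depth 12
X moving scores +1; X passing scores -1

zugzwang(8, X) = False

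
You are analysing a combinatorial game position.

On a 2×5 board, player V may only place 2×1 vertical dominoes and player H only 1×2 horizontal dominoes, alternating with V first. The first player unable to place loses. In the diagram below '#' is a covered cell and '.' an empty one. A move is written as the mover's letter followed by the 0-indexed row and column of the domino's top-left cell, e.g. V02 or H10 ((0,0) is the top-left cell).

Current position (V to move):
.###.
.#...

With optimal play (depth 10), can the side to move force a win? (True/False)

V winning at [.###./.#...]: True

p1 V@[.###./.#...]: V00[####./##...]-1 V04[.####/.#..#]+1*
p2 H@[.####/.#..#]: H12[.####/.####]-1*
p3 V@[.####/.####]: V00[#####/#####]+1*
p4 H@[#####/#####] terminal -1; root [.###./.#...] d10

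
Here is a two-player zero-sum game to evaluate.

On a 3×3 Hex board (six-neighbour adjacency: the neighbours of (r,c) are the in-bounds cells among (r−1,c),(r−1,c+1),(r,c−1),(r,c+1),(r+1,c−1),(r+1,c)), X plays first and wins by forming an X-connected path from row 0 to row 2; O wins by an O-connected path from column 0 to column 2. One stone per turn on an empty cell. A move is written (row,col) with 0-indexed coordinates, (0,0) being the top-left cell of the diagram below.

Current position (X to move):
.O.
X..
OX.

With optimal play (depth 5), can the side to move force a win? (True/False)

ply 1, X at .O./X../OX. | (0,0)=-1→XO./X../OX.; (0,2)=+1→.OX/X../OX.*; (1,1)=+1→.O./XX./OX.; (1,2)=-1→.O./X.X/OX.; (2,2)=-1→.O./X../OXX
ply 2, O at .OX/X../OX. | (0,0)=-1→OOX/X../OX.*; (1,1)=-1→.OX/XO./OX.; (1,2)=-1→.OX/X.O/OX.; (2,2)=-1→.OX/X../OXO
ply 3, X at OOX/X../OX. | (1,1)=+1→OOX/XX./OX.*; (1,2)=+1→OOX/X.X/OX.; (2,2)=+1→OOX/X../OXX
ply 4: OOX/XX./OX. is terminal -1 (O); from .O./X../OX. depth 5

X winning at [.O./X../OX.]: True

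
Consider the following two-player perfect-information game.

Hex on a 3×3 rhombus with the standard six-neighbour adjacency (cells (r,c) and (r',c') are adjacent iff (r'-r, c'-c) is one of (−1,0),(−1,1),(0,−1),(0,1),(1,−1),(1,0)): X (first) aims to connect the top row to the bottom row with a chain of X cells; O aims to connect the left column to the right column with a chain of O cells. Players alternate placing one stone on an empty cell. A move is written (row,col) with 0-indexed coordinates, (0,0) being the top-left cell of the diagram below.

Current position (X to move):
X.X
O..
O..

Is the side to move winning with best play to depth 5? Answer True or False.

ply 1, X at X.X/O../O.. | (0,1)=-1→XXX/O../O..; (1,1)=-1→X.X/OX./O..; (1,2)=+1→X.X/O.X/O..*; (2,1)=+1→X.X/O../OX.; (2,2)=-1→X.X/O../O.X
ply 2, O at X.X/O.X/O.. | (0,1)=-1→XOX/O.X/O..*; (1,1)=-1→X.X/OOX/O..; (2,1)=-1→X.X/O.X/OO.; (2,2)=-1→X.X/O.X/O.O
ply 3, X at XOX/O.X/O.. | (1,1)=+1→XOX/OXX/O..*; (2,1)=+1→XOX/O.X/OX.; (2,2)=+1→XOX/O.X/O.X
ply 4, O at XOX/OXX/O.. | (2,1)=-1→XOX/OXX/OO.*; (2,2)=-1→XOX/OXX/O.O
ply 5, X at XOX/OXX/OO. | (2,2)=+1→XOX/OXX/OOX*
ply 6: XOX/OXX/OOX is terminal -1 (O); from X.X/O../O.. depth 5

X winning at [X.X/O../O..]: True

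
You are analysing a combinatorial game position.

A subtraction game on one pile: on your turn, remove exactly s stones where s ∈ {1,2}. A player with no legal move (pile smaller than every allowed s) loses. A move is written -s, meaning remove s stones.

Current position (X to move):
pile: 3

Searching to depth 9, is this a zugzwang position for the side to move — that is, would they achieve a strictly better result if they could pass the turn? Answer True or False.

p1 X@[3]: -1[2]-1* -2[1]-1
p2 O@[2]: -1[1]-1 -2[0]+1*
p3 X@[0] terminal -1; root [3] d9
if X skipped the turn, O would face:
~ p1 O@[3]: -1[2]-1* -2[1]-1
~ p2 X@[2]: -1[1]-1 -2[0]+1*
~ p3 O@[0] terminal -1; root [3] d9
compare (X): move=-1 vs pass=+1

zugzwang(3, X) = True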